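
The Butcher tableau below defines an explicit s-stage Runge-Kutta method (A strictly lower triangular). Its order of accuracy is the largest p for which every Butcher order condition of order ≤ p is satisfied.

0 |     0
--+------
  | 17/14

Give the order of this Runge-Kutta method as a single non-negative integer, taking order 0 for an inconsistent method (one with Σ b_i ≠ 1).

b = (17/14)
c = (0)
Σ b_i: 17/14·1 = 17/14 ≠ 1 ⇒ order 0.

0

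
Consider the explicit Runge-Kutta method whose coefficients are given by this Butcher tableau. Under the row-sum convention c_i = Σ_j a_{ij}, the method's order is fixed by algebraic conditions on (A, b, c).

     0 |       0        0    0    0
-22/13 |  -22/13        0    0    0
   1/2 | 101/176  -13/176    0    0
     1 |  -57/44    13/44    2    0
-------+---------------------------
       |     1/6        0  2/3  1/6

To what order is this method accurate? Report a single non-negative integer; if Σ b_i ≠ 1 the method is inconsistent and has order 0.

4

b = (1/6, 0, 2/3, 1/6)
c = (0, -22/13, 1/2, 1)
Ac = (0, 0, 1/8, 1/2)
Σ b_i: 1/6·1 + 2/3·1 + 1/6·1 = 1 ✓
b·c: 2/3·1/2 + 1/6·1 = 1/2 ✓
b·c²: 2/3·1/4 + 1/6·1 = 1/3 ✓
b·Ac: 2/3·1/8 + 1/6·1/2 = 1/6 ✓
b·c³: 2/3·1/8 + 1/6·1 = 1/4 ✓
b·(c∘Ac): 2/3·1/16 + 1/6·1/2 = 1/8 ✓
b·Ac²: 2/3·(-11/52) + 1/6·35/26 = 1/12 ✓
b·A²c: 1/6·1/4 = 1/24 ✓; 4 stages ⇒ order 4.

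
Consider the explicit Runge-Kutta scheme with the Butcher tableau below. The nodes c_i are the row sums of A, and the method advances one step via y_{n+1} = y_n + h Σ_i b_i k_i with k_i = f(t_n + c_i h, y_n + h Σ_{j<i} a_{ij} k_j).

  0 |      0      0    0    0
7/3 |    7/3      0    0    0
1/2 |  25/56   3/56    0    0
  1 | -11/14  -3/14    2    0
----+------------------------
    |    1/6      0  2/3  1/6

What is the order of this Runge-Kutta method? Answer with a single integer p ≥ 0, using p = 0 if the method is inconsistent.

b = (1/6, 0, 2/3, 1/6)
c = (0, 7/3, 1/2, 1)
Ac = (0, 0, 1/8, 1/2)
Σ b_i: 1/6·1 + 2/3·1 + 1/6·1 = 1 ✓
b·c: 2/3·1/2 + 1/6·1 = 1/2 ✓
b·c²: 2/3·1/4 + 1/6·1 = 1/3 ✓
b·Ac: 2/3·1/8 + 1/6·1/2 = 1/6 ✓
b·c³: 2/3·1/8 + 1/6·1 = 1/4 ✓
b·(c∘Ac): 2/3·1/16 + 1/6·1/2 = 1/8 ✓
b·Ac²: 2/3·7/24 + 1/6·(-2/3) = 1/12 ✓
b·A²c: 1/6·1/4 = 1/24 ✓; 4 stages ⇒ order 4.

4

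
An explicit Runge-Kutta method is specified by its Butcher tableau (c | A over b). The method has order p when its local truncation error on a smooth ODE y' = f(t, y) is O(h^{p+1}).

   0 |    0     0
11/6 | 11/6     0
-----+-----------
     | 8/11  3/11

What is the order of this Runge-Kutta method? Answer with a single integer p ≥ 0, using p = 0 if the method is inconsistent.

2

b = (8/11, 3/11)
c = (0, 11/6)
Σ b_i: 8/11·1 + 3/11·1 = 1 ✓
b·c: 3/11·11/6 = 1/2 ✓; 2 stages ⇒ order 2.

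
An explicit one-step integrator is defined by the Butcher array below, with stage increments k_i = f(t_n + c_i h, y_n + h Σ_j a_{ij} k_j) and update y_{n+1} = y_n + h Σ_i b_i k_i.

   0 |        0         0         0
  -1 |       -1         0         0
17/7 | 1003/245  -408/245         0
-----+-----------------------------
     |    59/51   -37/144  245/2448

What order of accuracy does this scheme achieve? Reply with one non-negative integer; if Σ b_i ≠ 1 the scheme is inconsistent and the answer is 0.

3

b = (59/51, -37/144, 245/2448)
c = (0, -1, 17/7)
Ac = (0, 0, 408/245)
Σ b_i: 59/51·1 + (-37/144)·1 + 245/2448·1 = 1 ✓
b·c: (-37/144)·(-1) + 245/2448·17/7 = 1/2 ✓
b·c²: (-37/144)·1 + 245/2448·289/49 = 1/3 ✓
b·Ac: 245/2448·408/245 = 1/6 ✓; 3 stages ⇒ order 3.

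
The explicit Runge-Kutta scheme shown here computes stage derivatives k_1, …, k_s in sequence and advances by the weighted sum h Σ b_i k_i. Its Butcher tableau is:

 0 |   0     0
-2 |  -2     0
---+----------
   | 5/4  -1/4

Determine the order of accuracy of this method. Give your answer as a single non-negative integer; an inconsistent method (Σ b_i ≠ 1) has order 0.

b = (5/4, -1/4)
c = (0, -2)
Σ b_i: 5/4·1 + (-1/4)·1 = 1 ✓
b·c: (-1/4)·(-2) = 1/2 ✓; 2 stages ⇒ order 2.

2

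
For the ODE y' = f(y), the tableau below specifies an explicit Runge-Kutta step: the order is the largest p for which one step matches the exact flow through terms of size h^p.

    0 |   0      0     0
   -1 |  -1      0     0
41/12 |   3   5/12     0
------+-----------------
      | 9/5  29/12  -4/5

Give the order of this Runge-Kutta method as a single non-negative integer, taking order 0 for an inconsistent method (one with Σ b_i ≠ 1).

0

b = (9/5, 29/12, -4/5)
c = (0, -1, 41/12)
Ac = (0, 0, -5/12)
Σ b_i: 9/5·1 + 29/12·1 + (-4/5)·1 = 41/12 ≠ 1 ⇒ order 0.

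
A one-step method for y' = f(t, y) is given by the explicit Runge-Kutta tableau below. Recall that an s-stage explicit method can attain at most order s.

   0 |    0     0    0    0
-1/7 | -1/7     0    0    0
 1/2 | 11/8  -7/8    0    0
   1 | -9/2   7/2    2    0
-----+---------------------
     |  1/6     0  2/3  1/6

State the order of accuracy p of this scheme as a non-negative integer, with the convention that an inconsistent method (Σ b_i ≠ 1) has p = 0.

4

b = (1/6, 0, 2/3, 1/6)
c = (0, -1/7, 1/2, 1)
Ac = (0, 0, 1/8, 1/2)
Σ b_i: 1/6·1 + 2/3·1 + 1/6·1 = 1 ✓
b·c: 2/3·1/2 + 1/6·1 = 1/2 ✓
b·c²: 2/3·1/4 + 1/6·1 = 1/3 ✓
b·Ac: 2/3·1/8 + 1/6·1/2 = 1/6 ✓
b·c³: 2/3·1/8 + 1/6·1 = 1/4 ✓
b·(c∘Ac): 2/3·1/16 + 1/6·1/2 = 1/8 ✓
b·Ac²: 2/3·(-1/56) + 1/6·4/7 = 1/12 ✓
b·A²c: 1/6·1/4 = 1/24 ✓; 4 stages ⇒ order 4.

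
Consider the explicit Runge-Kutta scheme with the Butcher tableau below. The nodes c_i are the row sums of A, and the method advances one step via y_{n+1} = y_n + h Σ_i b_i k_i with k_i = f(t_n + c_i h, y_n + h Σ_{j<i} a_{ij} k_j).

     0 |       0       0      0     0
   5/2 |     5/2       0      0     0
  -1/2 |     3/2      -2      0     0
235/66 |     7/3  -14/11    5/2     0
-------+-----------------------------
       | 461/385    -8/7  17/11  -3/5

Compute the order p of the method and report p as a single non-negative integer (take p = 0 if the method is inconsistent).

b = (461/385, -8/7, 17/11, -3/5)
c = (0, 5/2, -1/2, 235/66)
Ac = (0, 0, -5, -195/44)
Σ b_i: 461/385·1 + (-8/7)·1 + 17/11·1 + (-3/5)·1 = 1 ✓
b·c: (-8/7)·5/2 + 17/11·(-1/2) + (-3/5)·235/66 = -444/77 ≠ 1/2 ⇒ order 1.

1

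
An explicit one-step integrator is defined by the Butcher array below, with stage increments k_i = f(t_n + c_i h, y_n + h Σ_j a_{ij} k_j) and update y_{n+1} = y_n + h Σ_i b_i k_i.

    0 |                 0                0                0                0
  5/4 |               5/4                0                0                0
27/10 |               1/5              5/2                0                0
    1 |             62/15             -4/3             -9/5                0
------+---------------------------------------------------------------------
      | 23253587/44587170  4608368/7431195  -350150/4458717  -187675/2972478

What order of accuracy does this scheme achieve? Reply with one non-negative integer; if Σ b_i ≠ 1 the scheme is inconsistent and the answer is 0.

b = (23253587/44587170, 4608368/7431195, -350150/4458717, -187675/2972478)
c = (0, 5/4, 27/10, 1)
Ac = (0, 0, 25/8, -979/150)
Σ b_i: 23253587/44587170·1 + 4608368/7431195·1 + (-350150/4458717)·1 + (-187675/2972478)·1 = 1 ✓
b·c: 4608368/7431195·5/4 + (-350150/4458717)·27/10 + (-187675/2972478)·1 = 1/2 ✓
b·c²: 4608368/7431195·25/16 + (-350150/4458717)·729/100 + (-187675/2972478)·1 = 1/3 ✓
b·Ac: (-350150/4458717)·25/8 + (-187675/2972478)·(-979/150) = 1/6 ✓
b·c³: 4608368/7431195·125/64 + (-350150/4458717)·19683/1000 + (-187675/2972478)·1 = -1970093/4954130 ≠ 1/4 ⇒ order 3.
b·(c∘Ac): (-350150/4458717)·135/16 + (-187675/2972478)·(-979/150) = -8936419/35669736 ≠ 1/8
b·Ac²: (-350150/4458717)·125/32 + (-187675/2972478)·(-5702/375) = 77672479/118899120 ≠ 1/12
b·A²c: (-187675/2972478)·(-45/8) = 2815125/7926608 ≠ 1/24

3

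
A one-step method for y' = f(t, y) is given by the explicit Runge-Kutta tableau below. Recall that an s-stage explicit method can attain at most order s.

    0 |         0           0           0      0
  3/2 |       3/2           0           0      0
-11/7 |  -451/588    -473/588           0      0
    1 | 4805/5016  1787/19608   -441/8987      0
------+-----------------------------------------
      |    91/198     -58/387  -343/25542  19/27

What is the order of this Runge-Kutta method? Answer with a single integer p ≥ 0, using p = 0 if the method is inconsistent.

b = (91/198, -58/387, -343/25542, 19/27)
c = (0, 3/2, -11/7, 1)
Ac = (0, 0, -473/392, 65/304)
Σ b_i: 91/198·1 + (-58/387)·1 + (-343/25542)·1 + 19/27·1 = 1 ✓
b·c: (-58/387)·3/2 + (-343/25542)·(-11/7) + 19/27·1 = 1/2 ✓
b·c²: (-58/387)·9/4 + (-343/25542)·121/49 + 19/27·1 = 1/3 ✓
b·Ac: (-343/25542)·(-473/392) + 19/27·65/304 = 1/6 ✓
b·c³: (-58/387)·27/8 + (-343/25542)·(-1331/343) + 19/27·1 = 1/4 ✓
b·(c∘Ac): (-343/25542)·5203/2744 + 19/27·65/304 = 1/8 ✓
b·Ac²: (-343/25542)·(-1419/784) + 19/27·51/608 = 1/12 ✓
b·A²c: 19/27·9/152 = 1/24 ✓; 4 stages ⇒ order 4.

4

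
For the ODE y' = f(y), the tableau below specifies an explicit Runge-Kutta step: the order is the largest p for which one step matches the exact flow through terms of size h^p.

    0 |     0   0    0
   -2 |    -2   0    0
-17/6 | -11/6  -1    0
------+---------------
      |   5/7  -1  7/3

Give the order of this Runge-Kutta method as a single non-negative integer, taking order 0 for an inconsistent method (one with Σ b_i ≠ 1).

0

b = (5/7, -1, 7/3)
c = (0, -2, -17/6)
Ac = (0, 0, 2)
Σ b_i: 5/7·1 + (-1)·1 + 7/3·1 = 43/21 ≠ 1 ⇒ order 0.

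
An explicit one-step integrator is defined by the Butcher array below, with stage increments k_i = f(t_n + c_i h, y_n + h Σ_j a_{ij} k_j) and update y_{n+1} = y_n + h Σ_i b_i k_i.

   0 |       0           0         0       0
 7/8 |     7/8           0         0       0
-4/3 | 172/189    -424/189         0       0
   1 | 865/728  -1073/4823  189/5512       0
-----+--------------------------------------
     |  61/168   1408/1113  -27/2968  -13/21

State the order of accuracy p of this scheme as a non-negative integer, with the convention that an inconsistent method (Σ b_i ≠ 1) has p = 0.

b = (61/168, 1408/1113, -27/2968, -13/21)
c = (0, 7/8, -4/3, 1)
Ac = (0, 0, -53/27, -25/104)
Σ b_i: 61/168·1 + 1408/1113·1 + (-27/2968)·1 + (-13/21)·1 = 1 ✓
b·c: 1408/1113·7/8 + (-27/2968)·(-4/3) + (-13/21)·1 = 1/2 ✓
b·c²: 1408/1113·49/64 + (-27/2968)·16/9 + (-13/21)·1 = 1/3 ✓
b·Ac: (-27/2968)·(-53/27) + (-13/21)·(-25/104) = 1/6 ✓
b·c³: 1408/1113·343/512 + (-27/2968)·(-64/27) + (-13/21)·1 = 1/4 ✓
b·(c∘Ac): (-27/2968)·212/81 + (-13/21)·(-25/104) = 1/8 ✓
b·Ac²: (-27/2968)·(-371/216) + (-13/21)·(-7/64) = 1/12 ✓
b·A²c: (-13/21)·(-7/104) = 1/24 ✓; 4 stages ⇒ order 4.

4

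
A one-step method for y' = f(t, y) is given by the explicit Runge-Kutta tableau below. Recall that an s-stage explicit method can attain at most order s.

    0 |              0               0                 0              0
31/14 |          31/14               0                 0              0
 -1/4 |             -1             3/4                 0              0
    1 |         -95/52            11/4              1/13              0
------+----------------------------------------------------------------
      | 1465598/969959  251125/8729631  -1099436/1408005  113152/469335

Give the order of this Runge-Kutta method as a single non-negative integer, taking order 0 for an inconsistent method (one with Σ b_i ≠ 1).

b = (1465598/969959, 251125/8729631, -1099436/1408005, 113152/469335)
c = (0, 31/14, -1/4, 1)
Ac = (0, 0, 93/56, 4419/728)
Σ b_i: 1465598/969959·1 + 251125/8729631·1 + (-1099436/1408005)·1 + 113152/469335·1 = 1 ✓
b·c: 251125/8729631·31/14 + (-1099436/1408005)·(-1/4) + 113152/469335·1 = 1/2 ✓
b·c²: 251125/8729631·961/196 + (-1099436/1408005)·1/16 + 113152/469335·1 = 1/3 ✓
b·Ac: (-1099436/1408005)·93/56 + 113152/469335·4419/728 = 1/6 ✓
b·c³: 251125/8729631·29791/2744 + (-1099436/1408005)·(-1/64) + 113152/469335·1 = 5946289/10513104 ≠ 1/4 ⇒ order 3.
b·(c∘Ac): (-1099436/1408005)·(-93/224) + 113152/469335·4419/728 = 9396721/5256552 ≠ 1/8
b·Ac²: (-1099436/1408005)·2883/784 + 113152/469335·8592/637 = 714277/1877340 ≠ 1/12
b·A²c: 113152/469335·93/728 = 33728/1095115 ≠ 1/24

3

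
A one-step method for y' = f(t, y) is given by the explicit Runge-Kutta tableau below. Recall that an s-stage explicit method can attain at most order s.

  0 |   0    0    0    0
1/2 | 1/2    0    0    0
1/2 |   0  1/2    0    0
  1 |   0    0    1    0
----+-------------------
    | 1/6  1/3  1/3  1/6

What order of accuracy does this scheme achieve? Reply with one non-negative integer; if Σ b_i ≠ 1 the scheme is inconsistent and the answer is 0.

b = (1/6, 1/3, 1/3, 1/6)
c = (0, 1/2, 1/2, 1)
Ac = (0, 0, 1/4, 1/2)
Σ b_i: 1/6·1 + 1/3·1 + 1/3·1 + 1/6·1 = 1 ✓
b·c: 1/3·1/2 + 1/3·1/2 + 1/6·1 = 1/2 ✓
b·c²: 1/3·1/4 + 1/3·1/4 + 1/6·1 = 1/3 ✓
b·Ac: 1/3·1/4 + 1/6·1/2 = 1/6 ✓
b·c³: 1/3·1/8 + 1/3·1/8 + 1/6·1 = 1/4 ✓
b·(c∘Ac): 1/3·1/8 + 1/6·1/2 = 1/8 ✓
b·Ac²: 1/3·1/8 + 1/6·1/4 = 1/12 ✓
b·A²c: 1/6·1/4 = 1/24 ✓; 4 stages ⇒ order 4.

4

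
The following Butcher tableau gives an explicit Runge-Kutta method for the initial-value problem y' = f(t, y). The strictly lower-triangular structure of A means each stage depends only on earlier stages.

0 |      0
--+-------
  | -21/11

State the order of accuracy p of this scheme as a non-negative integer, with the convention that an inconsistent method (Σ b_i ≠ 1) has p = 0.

b = (-21/11)
c = (0)
Σ b_i: (-21/11)·1 = -21/11 ≠ 1 ⇒ order 0.

0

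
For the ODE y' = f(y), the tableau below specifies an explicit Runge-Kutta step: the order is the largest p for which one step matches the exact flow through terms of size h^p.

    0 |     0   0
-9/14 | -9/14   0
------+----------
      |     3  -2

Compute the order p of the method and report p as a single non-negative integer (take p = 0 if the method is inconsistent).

1

b = (3, -2)
c = (0, -9/14)
Σ b_i: 3·1 + (-2)·1 = 1 ✓
b·c: (-2)·(-9/14) = 9/7 ≠ 1/2 ⇒ order 1.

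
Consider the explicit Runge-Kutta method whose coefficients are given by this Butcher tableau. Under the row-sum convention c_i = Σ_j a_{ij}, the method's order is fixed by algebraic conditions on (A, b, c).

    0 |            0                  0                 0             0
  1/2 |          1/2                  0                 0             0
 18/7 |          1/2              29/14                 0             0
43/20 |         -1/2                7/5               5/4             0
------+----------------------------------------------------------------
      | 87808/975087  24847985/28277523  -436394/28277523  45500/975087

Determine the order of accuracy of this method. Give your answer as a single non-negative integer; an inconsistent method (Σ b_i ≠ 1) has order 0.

b = (87808/975087, 24847985/28277523, -436394/28277523, 45500/975087)
c = (0, 1/2, 18/7, 43/20)
Ac = (0, 0, 29/28, 137/35)
Σ b_i: 87808/975087·1 + 24847985/28277523·1 + (-436394/28277523)·1 + 45500/975087·1 = 1 ✓
b·c: 24847985/28277523·1/2 + (-436394/28277523)·18/7 + 45500/975087·43/20 = 1/2 ✓
b·c²: 24847985/28277523·1/4 + (-436394/28277523)·324/49 + 45500/975087·1849/400 = 1/3 ✓
b·Ac: (-436394/28277523)·29/28 + 45500/975087·137/35 = 1/6 ✓
b·c³: 24847985/28277523·1/8 + (-436394/28277523)·5832/343 + 45500/975087·79507/8000 = 11328367/36403248 ≠ 1/4 ⇒ order 3.
b·(c∘Ac): (-436394/28277523)·261/98 + 45500/975087·5891/700 = 342838/975087 ≠ 1/8
b·Ac²: (-436394/28277523)·29/56 + 45500/975087·8443/980 = 3585901/9100812 ≠ 1/12
b·A²c: 45500/975087·145/112 = 235625/3900348 ≠ 1/24

3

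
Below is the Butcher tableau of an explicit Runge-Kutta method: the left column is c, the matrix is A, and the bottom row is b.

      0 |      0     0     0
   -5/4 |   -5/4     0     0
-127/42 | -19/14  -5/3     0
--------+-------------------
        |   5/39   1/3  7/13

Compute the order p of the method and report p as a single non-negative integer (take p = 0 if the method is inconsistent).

b = (5/39, 1/3, 7/13)
c = (0, -5/4, -127/42)
Ac = (0, 0, 25/12)
Σ b_i: 5/39·1 + 1/3·1 + 7/13·1 = 1 ✓
b·c: 1/3·(-5/4) + 7/13·(-127/42) = -319/156 ≠ 1/2 ⇒ order 1.

1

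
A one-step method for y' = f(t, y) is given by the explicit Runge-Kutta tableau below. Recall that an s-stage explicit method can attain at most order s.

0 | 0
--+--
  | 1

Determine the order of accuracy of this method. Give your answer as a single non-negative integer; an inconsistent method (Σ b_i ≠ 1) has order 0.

1

b = (1)
c = (0)
Σ b_i: 1·1 = 1 ✓; 1 stage ⇒ order 1.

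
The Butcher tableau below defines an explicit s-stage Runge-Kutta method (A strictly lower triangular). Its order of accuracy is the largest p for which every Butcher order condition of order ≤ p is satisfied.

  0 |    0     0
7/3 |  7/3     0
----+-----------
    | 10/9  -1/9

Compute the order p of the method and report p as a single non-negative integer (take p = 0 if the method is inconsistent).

b = (10/9, -1/9)
c = (0, 7/3)
Σ b_i: 10/9·1 + (-1/9)·1 = 1 ✓
b·c: (-1/9)·7/3 = -7/27 ≠ 1/2 ⇒ order 1.

1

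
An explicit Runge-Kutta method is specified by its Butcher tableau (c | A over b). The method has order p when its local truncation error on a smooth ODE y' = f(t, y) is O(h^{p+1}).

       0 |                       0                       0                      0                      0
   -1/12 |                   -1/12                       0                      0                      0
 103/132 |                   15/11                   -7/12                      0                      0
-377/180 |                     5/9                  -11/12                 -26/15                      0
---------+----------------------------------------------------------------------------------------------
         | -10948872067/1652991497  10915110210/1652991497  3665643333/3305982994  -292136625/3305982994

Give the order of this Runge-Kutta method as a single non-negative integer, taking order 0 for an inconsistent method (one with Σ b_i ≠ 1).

3

b = (-10948872067/1652991497, 10915110210/1652991497, 3665643333/3305982994, -292136625/3305982994)
c = (0, -1/12, 103/132, -377/180)
Ac = (0, 0, 7/144, -1123/880)
Σ b_i: (-10948872067/1652991497)·1 + 10915110210/1652991497·1 + 3665643333/3305982994·1 + (-292136625/3305982994)·1 = 1 ✓
b·c: 10915110210/1652991497·(-1/12) + 3665643333/3305982994·103/132 + (-292136625/3305982994)·(-377/180) = 1/2 ✓
b·c²: 10915110210/1652991497·1/144 + 3665643333/3305982994·10609/17424 + (-292136625/3305982994)·142129/32400 = 1/3 ✓
b·Ac: 3665643333/3305982994·7/144 + (-292136625/3305982994)·(-1123/880) = 1/6 ✓
b·c³: 10915110210/1652991497·(-1/1728) + 3665643333/3305982994·1092727/2299968 + (-292136625/3305982994)·(-53582633/5832000) = 776687184021/581853006944 ≠ 1/4 ⇒ order 3.
b·(c∘Ac): 3665643333/3305982994·721/19008 + (-292136625/3305982994)·423371/158400 = -92416152761/476061551136 ≠ 1/8
b·Ac²: 3665643333/3305982994·(-7/1728) + (-292136625/3305982994)·(-369997/348480) = 29237218277/327292316406 ≠ 1/12
b·A²c: (-292136625/3305982994)·(-91/1080) = 196921725/26447863952 ≠ 1/24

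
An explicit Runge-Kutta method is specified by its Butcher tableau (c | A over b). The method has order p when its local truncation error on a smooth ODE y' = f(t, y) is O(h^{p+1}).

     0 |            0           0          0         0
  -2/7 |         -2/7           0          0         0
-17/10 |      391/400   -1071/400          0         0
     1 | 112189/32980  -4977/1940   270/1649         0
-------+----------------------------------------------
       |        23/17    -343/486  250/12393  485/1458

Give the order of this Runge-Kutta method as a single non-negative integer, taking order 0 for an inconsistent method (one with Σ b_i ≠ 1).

b = (23/17, -343/486, 250/12393, 485/1458)
c = (0, -2/7, -17/10, 1)
Ac = (0, 0, 153/200, 441/970)
Σ b_i: 23/17·1 + (-343/486)·1 + 250/12393·1 + 485/1458·1 = 1 ✓
b·c: (-343/486)·(-2/7) + 250/12393·(-17/10) + 485/1458·1 = 1/2 ✓
b·c²: (-343/486)·4/49 + 250/12393·289/100 + 485/1458·1 = 1/3 ✓
b·Ac: 250/12393·153/200 + 485/1458·441/970 = 1/6 ✓
b·c³: (-343/486)·(-8/343) + 250/12393·(-4913/1000) + 485/1458·1 = 1/4 ✓
b·(c∘Ac): 250/12393·(-2601/2000) + 485/1458·441/970 = 1/8 ✓
b·Ac²: 250/12393·(-153/700) + 485/1458·1791/6790 = 1/12 ✓
b·A²c: 485/1458·243/1940 = 1/24 ✓; 4 stages ⇒ order 4.

4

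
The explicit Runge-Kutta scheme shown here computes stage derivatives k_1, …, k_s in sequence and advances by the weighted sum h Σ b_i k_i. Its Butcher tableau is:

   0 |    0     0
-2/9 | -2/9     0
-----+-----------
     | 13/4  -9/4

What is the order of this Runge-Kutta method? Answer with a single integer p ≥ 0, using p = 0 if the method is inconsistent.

2

b = (13/4, -9/4)
c = (0, -2/9)
Σ b_i: 13/4·1 + (-9/4)·1 = 1 ✓
b·c: (-9/4)·(-2/9) = 1/2 ✓; 2 stages ⇒ order 2.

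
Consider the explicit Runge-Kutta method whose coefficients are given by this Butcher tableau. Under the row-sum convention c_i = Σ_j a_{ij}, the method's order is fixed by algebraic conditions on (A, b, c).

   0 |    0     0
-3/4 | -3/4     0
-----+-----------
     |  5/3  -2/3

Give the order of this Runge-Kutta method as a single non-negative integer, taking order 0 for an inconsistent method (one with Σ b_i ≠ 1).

b = (5/3, -2/3)
c = (0, -3/4)
Σ b_i: 5/3·1 + (-2/3)·1 = 1 ✓
b·c: (-2/3)·(-3/4) = 1/2 ✓; 2 stages ⇒ order 2.

2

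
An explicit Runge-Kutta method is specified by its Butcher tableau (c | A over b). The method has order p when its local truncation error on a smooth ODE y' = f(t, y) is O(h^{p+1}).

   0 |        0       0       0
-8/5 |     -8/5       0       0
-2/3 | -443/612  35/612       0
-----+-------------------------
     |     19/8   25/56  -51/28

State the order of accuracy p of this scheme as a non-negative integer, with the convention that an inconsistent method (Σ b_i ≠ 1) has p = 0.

3

b = (19/8, 25/56, -51/28)
c = (0, -8/5, -2/3)
Ac = (0, 0, -14/153)
Σ b_i: 19/8·1 + 25/56·1 + (-51/28)·1 = 1 ✓
b·c: 25/56·(-8/5) + (-51/28)·(-2/3) = 1/2 ✓
b·c²: 25/56·64/25 + (-51/28)·4/9 = 1/3 ✓
b·Ac: (-51/28)·(-14/153) = 1/6 ✓; 3 stages ⇒ order 3.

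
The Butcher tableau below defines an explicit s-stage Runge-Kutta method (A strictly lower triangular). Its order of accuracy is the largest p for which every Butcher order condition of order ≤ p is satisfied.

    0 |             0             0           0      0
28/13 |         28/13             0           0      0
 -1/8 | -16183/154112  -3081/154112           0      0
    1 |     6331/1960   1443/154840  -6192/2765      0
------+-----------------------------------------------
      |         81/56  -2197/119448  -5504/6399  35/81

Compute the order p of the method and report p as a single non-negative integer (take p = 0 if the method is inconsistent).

b = (81/56, -2197/119448, -5504/6399, 35/81)
c = (0, 28/13, -1/8, 1)
Ac = (0, 0, -237/5504, 3/10)
Σ b_i: 81/56·1 + (-2197/119448)·1 + (-5504/6399)·1 + 35/81·1 = 1 ✓
b·c: (-2197/119448)·28/13 + (-5504/6399)·(-1/8) + 35/81·1 = 1/2 ✓
b·c²: (-2197/119448)·784/169 + (-5504/6399)·1/64 + 35/81·1 = 1/3 ✓
b·Ac: (-5504/6399)·(-237/5504) + 35/81·3/10 = 1/6 ✓
b·c³: (-2197/119448)·21952/2197 + (-5504/6399)·(-1/512) + 35/81·1 = 1/4 ✓
b·(c∘Ac): (-5504/6399)·237/44032 + 35/81·3/10 = 1/8 ✓
b·Ac²: (-5504/6399)·(-1659/17888) + 35/81·3/364 = 1/12 ✓
b·A²c: 35/81·27/280 = 1/24 ✓; 4 stages ⇒ order 4.

4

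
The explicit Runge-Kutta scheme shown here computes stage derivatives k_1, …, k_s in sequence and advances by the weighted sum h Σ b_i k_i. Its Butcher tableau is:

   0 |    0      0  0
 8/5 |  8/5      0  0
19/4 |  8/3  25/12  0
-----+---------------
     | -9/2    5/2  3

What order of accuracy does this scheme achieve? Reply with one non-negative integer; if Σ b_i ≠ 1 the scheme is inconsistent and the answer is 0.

1

b = (-9/2, 5/2, 3)
c = (0, 8/5, 19/4)
Ac = (0, 0, 10/3)
Σ b_i: (-9/2)·1 + 5/2·1 + 3·1 = 1 ✓
b·c: 5/2·8/5 + 3·19/4 = 73/4 ≠ 1/2 ⇒ order 1.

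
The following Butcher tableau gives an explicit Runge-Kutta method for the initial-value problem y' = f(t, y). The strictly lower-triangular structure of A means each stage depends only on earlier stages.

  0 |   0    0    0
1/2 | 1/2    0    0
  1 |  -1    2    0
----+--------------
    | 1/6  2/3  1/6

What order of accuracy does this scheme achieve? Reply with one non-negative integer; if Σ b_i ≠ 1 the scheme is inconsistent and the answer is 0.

3

b = (1/6, 2/3, 1/6)
c = (0, 1/2, 1)
Ac = (0, 0, 1)
Σ b_i: 1/6·1 + 2/3·1 + 1/6·1 = 1 ✓
b·c: 2/3·1/2 + 1/6·1 = 1/2 ✓
b·c²: 2/3·1/4 + 1/6·1 = 1/3 ✓
b·Ac: 1/6·1 = 1/6 ✓; 3 stages ⇒ order 3.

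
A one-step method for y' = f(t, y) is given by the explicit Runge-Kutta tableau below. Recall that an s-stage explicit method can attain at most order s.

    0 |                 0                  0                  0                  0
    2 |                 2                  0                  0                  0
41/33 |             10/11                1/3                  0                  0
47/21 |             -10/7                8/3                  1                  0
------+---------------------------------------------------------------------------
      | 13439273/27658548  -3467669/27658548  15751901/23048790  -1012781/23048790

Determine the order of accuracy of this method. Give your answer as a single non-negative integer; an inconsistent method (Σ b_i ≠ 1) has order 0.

b = (13439273/27658548, -3467669/27658548, 15751901/23048790, -1012781/23048790)
c = (0, 2, 41/33, 47/21)
Ac = (0, 0, 2/3, 217/33)
Σ b_i: 13439273/27658548·1 + (-3467669/27658548)·1 + 15751901/23048790·1 + (-1012781/23048790)·1 = 1 ✓
b·c: (-3467669/27658548)·2 + 15751901/23048790·41/33 + (-1012781/23048790)·47/21 = 1/2 ✓
b·c²: (-3467669/27658548)·4 + 15751901/23048790·1681/1089 + (-1012781/23048790)·2209/441 = 1/3 ✓
b·Ac: 15751901/23048790·2/3 + (-1012781/23048790)·217/33 = 1/6 ✓
b·c³: (-3467669/27658548)·8 + 15751901/23048790·68921/35937 + (-1012781/23048790)·103823/9261 = -886155289/4791843441 ≠ 1/4 ⇒ order 3.
b·(c∘Ac): 15751901/23048790·82/99 + (-1012781/23048790)·1457/99 = -3344837/41487822 ≠ 1/8
b·Ac²: 15751901/23048790·4/3 + (-1012781/23048790)·13297/1089 = 170996569/456366042 ≠ 1/12
b·A²c: (-1012781/23048790)·2/3 = -1012781/34573185 ≠ 1/24

3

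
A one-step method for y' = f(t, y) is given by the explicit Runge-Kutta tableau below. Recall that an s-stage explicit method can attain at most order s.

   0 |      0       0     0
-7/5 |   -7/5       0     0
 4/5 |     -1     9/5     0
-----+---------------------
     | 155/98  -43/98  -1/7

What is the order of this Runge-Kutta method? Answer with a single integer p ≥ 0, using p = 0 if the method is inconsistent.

2

b = (155/98, -43/98, -1/7)
c = (0, -7/5, 4/5)
Ac = (0, 0, -63/25)
Σ b_i: 155/98·1 + (-43/98)·1 + (-1/7)·1 = 1 ✓
b·c: (-43/98)·(-7/5) + (-1/7)·4/5 = 1/2 ✓
b·c²: (-43/98)·49/25 + (-1/7)·16/25 = -333/350 ≠ 1/3 ⇒ order 2.
b·Ac: (-1/7)·(-63/25) = 9/25 ≠ 1/6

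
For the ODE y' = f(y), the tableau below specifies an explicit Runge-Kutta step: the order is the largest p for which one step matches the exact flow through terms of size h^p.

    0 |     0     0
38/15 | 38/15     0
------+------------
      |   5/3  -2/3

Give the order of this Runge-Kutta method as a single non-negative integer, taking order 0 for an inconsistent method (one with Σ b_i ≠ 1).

b = (5/3, -2/3)
c = (0, 38/15)
Σ b_i: 5/3·1 + (-2/3)·1 = 1 ✓
b·c: (-2/3)·38/15 = -76/45 ≠ 1/2 ⇒ order 1.

1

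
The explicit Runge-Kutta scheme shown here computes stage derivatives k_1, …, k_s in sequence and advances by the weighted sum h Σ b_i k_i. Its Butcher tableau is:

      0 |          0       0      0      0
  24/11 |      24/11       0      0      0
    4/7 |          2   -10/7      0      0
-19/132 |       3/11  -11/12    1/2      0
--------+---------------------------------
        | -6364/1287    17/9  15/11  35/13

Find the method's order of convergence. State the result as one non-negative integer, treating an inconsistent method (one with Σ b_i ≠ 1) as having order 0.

1

b = (-6364/1287, 17/9, 15/11, 35/13)
c = (0, 24/11, 4/7, -19/132)
Ac = (0, 0, -240/77, -12/7)
Σ b_i: (-6364/1287)·1 + 17/9·1 + 15/11·1 + 35/13·1 = 1 ✓
b·c: 17/9·24/11 + 15/11·4/7 + 35/13·(-19/132) = 54209/12012 ≠ 1/2 ⇒ order 1.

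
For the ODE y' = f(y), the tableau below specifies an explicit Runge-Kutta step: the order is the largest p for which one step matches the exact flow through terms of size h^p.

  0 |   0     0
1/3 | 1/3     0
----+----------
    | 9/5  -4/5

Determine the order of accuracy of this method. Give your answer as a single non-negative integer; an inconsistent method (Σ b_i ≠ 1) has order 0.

1

b = (9/5, -4/5)
c = (0, 1/3)
Σ b_i: 9/5·1 + (-4/5)·1 = 1 ✓
b·c: (-4/5)·1/3 = -4/15 ≠ 1/2 ⇒ order 1.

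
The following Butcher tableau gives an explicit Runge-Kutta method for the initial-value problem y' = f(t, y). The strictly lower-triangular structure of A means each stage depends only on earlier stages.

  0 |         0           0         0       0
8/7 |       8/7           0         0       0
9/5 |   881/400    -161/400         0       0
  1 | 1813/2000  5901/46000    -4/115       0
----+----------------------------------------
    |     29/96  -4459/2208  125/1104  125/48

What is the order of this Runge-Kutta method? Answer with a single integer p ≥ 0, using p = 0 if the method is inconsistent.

b = (29/96, -4459/2208, 125/1104, 125/48)
c = (0, 8/7, 9/5, 1)
Ac = (0, 0, -23/50, 21/250)
Σ b_i: 29/96·1 + (-4459/2208)·1 + 125/1104·1 + 125/48·1 = 1 ✓
b·c: (-4459/2208)·8/7 + 125/1104·9/5 + 125/48·1 = 1/2 ✓
b·c²: (-4459/2208)·64/49 + 125/1104·81/25 + 125/48·1 = 1/3 ✓
b·Ac: 125/1104·(-23/50) + 125/48·21/250 = 1/6 ✓
b·c³: (-4459/2208)·512/343 + 125/1104·729/125 + 125/48·1 = 1/4 ✓
b·(c∘Ac): 125/1104·(-207/250) + 125/48·21/250 = 1/8 ✓
b·Ac²: 125/1104·(-92/175) + 125/48·48/875 = 1/12 ✓
b·A²c: 125/48·2/125 = 1/24 ✓; 4 stages ⇒ order 4.

4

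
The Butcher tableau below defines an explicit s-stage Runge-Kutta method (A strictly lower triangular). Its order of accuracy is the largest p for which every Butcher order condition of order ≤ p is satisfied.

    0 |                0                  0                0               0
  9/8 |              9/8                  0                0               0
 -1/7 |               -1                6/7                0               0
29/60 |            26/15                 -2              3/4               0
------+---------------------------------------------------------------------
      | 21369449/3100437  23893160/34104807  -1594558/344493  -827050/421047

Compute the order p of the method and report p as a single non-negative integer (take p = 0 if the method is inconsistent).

3

b = (21369449/3100437, 23893160/34104807, -1594558/344493, -827050/421047)
c = (0, 9/8, -1/7, 29/60)
Ac = (0, 0, 27/28, -33/14)
Σ b_i: 21369449/3100437·1 + 23893160/34104807·1 + (-1594558/344493)·1 + (-827050/421047)·1 = 1 ✓
b·c: 23893160/34104807·9/8 + (-1594558/344493)·(-1/7) + (-827050/421047)·29/60 = 1/2 ✓
b·c²: 23893160/34104807·81/64 + (-1594558/344493)·1/49 + (-827050/421047)·841/3600 = 1/3 ✓
b·Ac: (-1594558/344493)·27/28 + (-827050/421047)·(-33/14) = 1/6 ✓
b·c³: 23893160/34104807·729/512 + (-1594558/344493)·(-1/343) + (-827050/421047)·24389/216000 = 1827018269/2314992960 ≠ 1/4 ⇒ order 3.
b·(c∘Ac): (-1594558/344493)·(-27/196) + (-827050/421047)·(-319/280) = 440261/153108 ≠ 1/8
b·Ac²: (-1594558/344493)·243/224 + (-827050/421047)·(-3945/1568) = -311749/3929772 ≠ 1/12
b·A²c: (-827050/421047)·81/112 = -531675/374264 ≠ 1/24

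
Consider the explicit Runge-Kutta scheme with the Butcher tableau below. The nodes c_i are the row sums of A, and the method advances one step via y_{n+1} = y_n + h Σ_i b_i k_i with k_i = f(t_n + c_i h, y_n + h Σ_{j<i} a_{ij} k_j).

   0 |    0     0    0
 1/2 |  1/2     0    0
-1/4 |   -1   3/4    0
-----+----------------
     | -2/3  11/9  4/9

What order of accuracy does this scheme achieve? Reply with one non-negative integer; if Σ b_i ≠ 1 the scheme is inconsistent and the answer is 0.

b = (-2/3, 11/9, 4/9)
c = (0, 1/2, -1/4)
Ac = (0, 0, 3/8)
Σ b_i: (-2/3)·1 + 11/9·1 + 4/9·1 = 1 ✓
b·c: 11/9·1/2 + 4/9·(-1/4) = 1/2 ✓
b·c²: 11/9·1/4 + 4/9·1/16 = 1/3 ✓
b·Ac: 4/9·3/8 = 1/6 ✓; 3 stages ⇒ order 3.

3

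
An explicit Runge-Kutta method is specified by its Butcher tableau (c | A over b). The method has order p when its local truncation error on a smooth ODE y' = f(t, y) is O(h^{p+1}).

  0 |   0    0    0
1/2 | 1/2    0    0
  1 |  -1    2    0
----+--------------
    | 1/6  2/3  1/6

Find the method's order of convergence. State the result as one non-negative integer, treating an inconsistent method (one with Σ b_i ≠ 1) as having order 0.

b = (1/6, 2/3, 1/6)
c = (0, 1/2, 1)
Ac = (0, 0, 1)
Σ b_i: 1/6·1 + 2/3·1 + 1/6·1 = 1 ✓
b·c: 2/3·1/2 + 1/6·1 = 1/2 ✓
b·c²: 2/3·1/4 + 1/6·1 = 1/3 ✓
b·Ac: 1/6·1 = 1/6 ✓; 3 stages ⇒ order 3.

3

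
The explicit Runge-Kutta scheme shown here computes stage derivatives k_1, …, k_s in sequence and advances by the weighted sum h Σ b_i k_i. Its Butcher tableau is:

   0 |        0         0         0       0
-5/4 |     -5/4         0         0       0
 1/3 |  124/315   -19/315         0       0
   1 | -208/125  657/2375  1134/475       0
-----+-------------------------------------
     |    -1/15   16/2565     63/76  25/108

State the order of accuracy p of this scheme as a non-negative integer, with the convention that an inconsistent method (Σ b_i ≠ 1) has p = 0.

b = (-1/15, 16/2565, 63/76, 25/108)
c = (0, -5/4, 1/3, 1)
Ac = (0, 0, 19/252, 9/20)
Σ b_i: (-1/15)·1 + 16/2565·1 + 63/76·1 + 25/108·1 = 1 ✓
b·c: 16/2565·(-5/4) + 63/76·1/3 + 25/108·1 = 1/2 ✓
b·c²: 16/2565·25/16 + 63/76·1/9 + 25/108·1 = 1/3 ✓
b·Ac: 63/76·19/252 + 25/108·9/20 = 1/6 ✓
b·c³: 16/2565·(-125/64) + 63/76·1/27 + 25/108·1 = 1/4 ✓
b·(c∘Ac): 63/76·19/756 + 25/108·9/20 = 1/8 ✓
b·Ac²: 63/76·(-95/1008) + 25/108·279/400 = 1/12 ✓
b·A²c: 25/108·9/50 = 1/24 ✓; 4 stages ⇒ order 4.

4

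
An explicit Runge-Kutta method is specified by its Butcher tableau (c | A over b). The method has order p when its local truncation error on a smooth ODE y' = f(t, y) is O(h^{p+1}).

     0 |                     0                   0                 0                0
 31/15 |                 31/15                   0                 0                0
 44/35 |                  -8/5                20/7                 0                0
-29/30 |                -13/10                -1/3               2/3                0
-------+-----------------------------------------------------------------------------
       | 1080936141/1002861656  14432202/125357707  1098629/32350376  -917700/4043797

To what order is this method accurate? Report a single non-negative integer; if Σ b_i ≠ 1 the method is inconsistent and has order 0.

b = (1080936141/1002861656, 14432202/125357707, 1098629/32350376, -917700/4043797)
c = (0, 31/15, 44/35, -29/30)
Ac = (0, 0, 124/21, 47/315)
Σ b_i: 1080936141/1002861656·1 + 14432202/125357707·1 + 1098629/32350376·1 + (-917700/4043797)·1 = 1 ✓
b·c: 14432202/125357707·31/15 + 1098629/32350376·44/35 + (-917700/4043797)·(-29/30) = 1/2 ✓
b·c²: 14432202/125357707·961/225 + 1098629/32350376·1936/1225 + (-917700/4043797)·841/900 = 1/3 ✓
b·Ac: 1098629/32350376·124/21 + (-917700/4043797)·47/315 = 1/6 ✓
b·c³: 14432202/125357707·29791/3375 + 1098629/32350376·85184/42875 + (-917700/4043797)·(-24389/27000) = 2345055863/1819708650 ≠ 1/4 ⇒ order 3.
b·(c∘Ac): 1098629/32350376·5456/735 + (-917700/4043797)·(-1363/9450) = 51829676/181970865 ≠ 1/8
b·Ac²: 1098629/32350376·3844/315 + (-917700/4043797)·(-12241/33075) = 1269755149/2547592110 ≠ 1/12
b·A²c: (-917700/4043797)·248/63 = -10837600/12131391 ≠ 1/24

3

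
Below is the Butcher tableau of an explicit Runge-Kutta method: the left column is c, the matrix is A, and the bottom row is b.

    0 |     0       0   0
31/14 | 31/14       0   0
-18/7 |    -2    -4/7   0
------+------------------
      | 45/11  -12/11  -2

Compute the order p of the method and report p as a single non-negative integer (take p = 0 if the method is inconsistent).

1

b = (45/11, -12/11, -2)
c = (0, 31/14, -18/7)
Ac = (0, 0, -62/49)
Σ b_i: 45/11·1 + (-12/11)·1 + (-2)·1 = 1 ✓
b·c: (-12/11)·31/14 + (-2)·(-18/7) = 30/11 ≠ 1/2 ⇒ order 1.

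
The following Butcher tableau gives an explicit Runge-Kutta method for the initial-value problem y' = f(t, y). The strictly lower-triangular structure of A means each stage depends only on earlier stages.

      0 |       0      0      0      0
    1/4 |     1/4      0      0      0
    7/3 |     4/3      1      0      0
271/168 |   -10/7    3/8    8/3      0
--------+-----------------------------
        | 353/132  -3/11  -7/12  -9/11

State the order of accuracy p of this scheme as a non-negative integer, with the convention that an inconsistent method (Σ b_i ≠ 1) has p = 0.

b = (353/132, -3/11, -7/12, -9/11)
c = (0, 1/4, 7/3, 271/168)
Ac = (0, 0, 1/4, 1819/288)
Σ b_i: 353/132·1 + (-3/11)·1 + (-7/12)·1 + (-9/11)·1 = 1 ✓
b·c: (-3/11)·1/4 + (-7/12)·7/3 + (-9/11)·271/168 = -15241/5544 ≠ 1/2 ⇒ order 1.

1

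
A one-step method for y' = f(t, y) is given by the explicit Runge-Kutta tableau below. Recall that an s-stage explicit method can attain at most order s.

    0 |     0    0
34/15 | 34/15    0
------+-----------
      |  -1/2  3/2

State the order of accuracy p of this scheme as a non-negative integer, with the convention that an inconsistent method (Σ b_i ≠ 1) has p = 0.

1

b = (-1/2, 3/2)
c = (0, 34/15)
Σ b_i: (-1/2)·1 + 3/2·1 = 1 ✓
b·c: 3/2·34/15 = 17/5 ≠ 1/2 ⇒ order 1.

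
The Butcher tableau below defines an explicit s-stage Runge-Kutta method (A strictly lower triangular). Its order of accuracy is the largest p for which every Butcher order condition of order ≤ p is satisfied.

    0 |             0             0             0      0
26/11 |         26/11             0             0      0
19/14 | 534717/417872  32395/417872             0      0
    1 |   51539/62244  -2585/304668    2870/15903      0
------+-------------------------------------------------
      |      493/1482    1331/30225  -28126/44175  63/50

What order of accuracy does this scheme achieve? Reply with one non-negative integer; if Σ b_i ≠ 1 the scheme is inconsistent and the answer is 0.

4

b = (493/1482, 1331/30225, -28126/44175, 63/50)
c = (0, 26/11, 19/14, 1)
Ac = (0, 0, 2945/16072, 85/378)
Σ b_i: 493/1482·1 + 1331/30225·1 + (-28126/44175)·1 + 63/50·1 = 1 ✓
b·c: 1331/30225·26/11 + (-28126/44175)·19/14 + 63/50·1 = 1/2 ✓
b·c²: 1331/30225·676/121 + (-28126/44175)·361/196 + 63/50·1 = 1/3 ✓
b·Ac: (-28126/44175)·2945/16072 + 63/50·85/378 = 1/6 ✓
b·c³: 1331/30225·17576/1331 + (-28126/44175)·6859/2744 + 63/50·1 = 1/4 ✓
b·(c∘Ac): (-28126/44175)·55955/225008 + 63/50·85/378 = 1/8 ✓
b·Ac²: (-28126/44175)·38285/88396 + 63/50·395/1386 = 1/12 ✓
b·A²c: 63/50·25/756 = 1/24 ✓; 4 stages ⇒ order 4.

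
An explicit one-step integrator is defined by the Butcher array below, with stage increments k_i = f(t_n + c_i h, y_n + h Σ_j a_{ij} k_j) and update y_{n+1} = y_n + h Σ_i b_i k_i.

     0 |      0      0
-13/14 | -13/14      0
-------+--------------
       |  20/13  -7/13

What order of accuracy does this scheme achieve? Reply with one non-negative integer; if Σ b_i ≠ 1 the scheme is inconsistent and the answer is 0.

2

b = (20/13, -7/13)
c = (0, -13/14)
Σ b_i: 20/13·1 + (-7/13)·1 = 1 ✓
b·c: (-7/13)·(-13/14) = 1/2 ✓; 2 stages ⇒ order 2.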